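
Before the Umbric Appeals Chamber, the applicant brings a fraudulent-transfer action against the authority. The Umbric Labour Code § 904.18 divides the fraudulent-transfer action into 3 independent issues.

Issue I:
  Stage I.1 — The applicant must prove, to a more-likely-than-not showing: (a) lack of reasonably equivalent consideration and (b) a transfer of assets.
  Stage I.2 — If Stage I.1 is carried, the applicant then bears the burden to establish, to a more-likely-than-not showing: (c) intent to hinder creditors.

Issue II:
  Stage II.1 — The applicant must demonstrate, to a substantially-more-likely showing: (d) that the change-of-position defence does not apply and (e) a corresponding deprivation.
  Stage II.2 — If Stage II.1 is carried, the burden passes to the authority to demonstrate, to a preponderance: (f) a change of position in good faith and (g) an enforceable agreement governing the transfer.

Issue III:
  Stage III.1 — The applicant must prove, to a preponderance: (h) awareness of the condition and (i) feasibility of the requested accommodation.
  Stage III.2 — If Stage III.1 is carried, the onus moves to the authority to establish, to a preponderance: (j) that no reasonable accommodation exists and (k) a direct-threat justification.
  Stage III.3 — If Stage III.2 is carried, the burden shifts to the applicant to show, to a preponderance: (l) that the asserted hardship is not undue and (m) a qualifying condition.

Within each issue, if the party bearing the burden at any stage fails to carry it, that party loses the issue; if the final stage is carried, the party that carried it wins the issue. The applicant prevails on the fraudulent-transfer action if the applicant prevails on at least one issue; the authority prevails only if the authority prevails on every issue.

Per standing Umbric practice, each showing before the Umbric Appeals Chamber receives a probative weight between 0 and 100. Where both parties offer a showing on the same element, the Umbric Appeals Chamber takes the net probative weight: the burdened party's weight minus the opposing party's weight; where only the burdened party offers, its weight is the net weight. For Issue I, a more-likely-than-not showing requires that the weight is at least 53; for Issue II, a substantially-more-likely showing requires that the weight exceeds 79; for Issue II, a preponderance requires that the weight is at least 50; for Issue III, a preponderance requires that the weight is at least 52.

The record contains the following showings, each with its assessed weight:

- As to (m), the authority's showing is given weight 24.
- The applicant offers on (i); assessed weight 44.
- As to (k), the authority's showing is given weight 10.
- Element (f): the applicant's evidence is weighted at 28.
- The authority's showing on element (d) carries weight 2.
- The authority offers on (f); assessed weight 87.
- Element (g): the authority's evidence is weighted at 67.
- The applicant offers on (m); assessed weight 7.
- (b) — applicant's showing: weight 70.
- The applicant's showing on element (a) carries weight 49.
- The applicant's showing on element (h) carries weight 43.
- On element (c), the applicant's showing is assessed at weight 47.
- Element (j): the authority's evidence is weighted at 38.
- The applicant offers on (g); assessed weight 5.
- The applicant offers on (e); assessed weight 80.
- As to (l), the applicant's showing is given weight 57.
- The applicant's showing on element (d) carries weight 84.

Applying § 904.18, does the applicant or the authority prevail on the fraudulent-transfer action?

— Issue I —
At Stage I.1 the applicant must meet a more-likely-than-not showing (weight is at least 53): on (a) the weight is 49, which does not reach 53, so (a) does not meet the standard; on (b) the weight is 70, ≥ 53, so (b) meets the standard.
  The applicant does not carry Stage I.1.
The authority prevails on this issue.
— Issue II —
Stage II.1 (applicant, a substantially-more-likely showing, weight exceeds 79): (d) net 84−2=82 > 79 — meets; (e) 80 > 79 — meets.
  The applicant carries Stage II.1; the authority now bears the burden.
Stage II.2 (authority, a preponderance, weight is at least 50): (f) net 87−28=59 ≥ 50 — meets; (g) net 67−5=62 ≥ 50 — meets.
  Stage II.2 carried; the final stage is satisfied.
All stages carried — the authority prevails on this issue.
— Issue III —
Stage III.1 — burden on applicant; standard: a preponderance (weight is at least 52).
    (h): 43 < 52 [not met]
    (i): 44 < 52 [not met]
  Not every element is met, so the applicant fails to carry Stage III.1.
So the authority prevails on this issue.
Per-issue: Issue I → authority; Issue II → authority; Issue III → authority. The applicant must prevail on at least one issue; overall, the authority prevails.

authority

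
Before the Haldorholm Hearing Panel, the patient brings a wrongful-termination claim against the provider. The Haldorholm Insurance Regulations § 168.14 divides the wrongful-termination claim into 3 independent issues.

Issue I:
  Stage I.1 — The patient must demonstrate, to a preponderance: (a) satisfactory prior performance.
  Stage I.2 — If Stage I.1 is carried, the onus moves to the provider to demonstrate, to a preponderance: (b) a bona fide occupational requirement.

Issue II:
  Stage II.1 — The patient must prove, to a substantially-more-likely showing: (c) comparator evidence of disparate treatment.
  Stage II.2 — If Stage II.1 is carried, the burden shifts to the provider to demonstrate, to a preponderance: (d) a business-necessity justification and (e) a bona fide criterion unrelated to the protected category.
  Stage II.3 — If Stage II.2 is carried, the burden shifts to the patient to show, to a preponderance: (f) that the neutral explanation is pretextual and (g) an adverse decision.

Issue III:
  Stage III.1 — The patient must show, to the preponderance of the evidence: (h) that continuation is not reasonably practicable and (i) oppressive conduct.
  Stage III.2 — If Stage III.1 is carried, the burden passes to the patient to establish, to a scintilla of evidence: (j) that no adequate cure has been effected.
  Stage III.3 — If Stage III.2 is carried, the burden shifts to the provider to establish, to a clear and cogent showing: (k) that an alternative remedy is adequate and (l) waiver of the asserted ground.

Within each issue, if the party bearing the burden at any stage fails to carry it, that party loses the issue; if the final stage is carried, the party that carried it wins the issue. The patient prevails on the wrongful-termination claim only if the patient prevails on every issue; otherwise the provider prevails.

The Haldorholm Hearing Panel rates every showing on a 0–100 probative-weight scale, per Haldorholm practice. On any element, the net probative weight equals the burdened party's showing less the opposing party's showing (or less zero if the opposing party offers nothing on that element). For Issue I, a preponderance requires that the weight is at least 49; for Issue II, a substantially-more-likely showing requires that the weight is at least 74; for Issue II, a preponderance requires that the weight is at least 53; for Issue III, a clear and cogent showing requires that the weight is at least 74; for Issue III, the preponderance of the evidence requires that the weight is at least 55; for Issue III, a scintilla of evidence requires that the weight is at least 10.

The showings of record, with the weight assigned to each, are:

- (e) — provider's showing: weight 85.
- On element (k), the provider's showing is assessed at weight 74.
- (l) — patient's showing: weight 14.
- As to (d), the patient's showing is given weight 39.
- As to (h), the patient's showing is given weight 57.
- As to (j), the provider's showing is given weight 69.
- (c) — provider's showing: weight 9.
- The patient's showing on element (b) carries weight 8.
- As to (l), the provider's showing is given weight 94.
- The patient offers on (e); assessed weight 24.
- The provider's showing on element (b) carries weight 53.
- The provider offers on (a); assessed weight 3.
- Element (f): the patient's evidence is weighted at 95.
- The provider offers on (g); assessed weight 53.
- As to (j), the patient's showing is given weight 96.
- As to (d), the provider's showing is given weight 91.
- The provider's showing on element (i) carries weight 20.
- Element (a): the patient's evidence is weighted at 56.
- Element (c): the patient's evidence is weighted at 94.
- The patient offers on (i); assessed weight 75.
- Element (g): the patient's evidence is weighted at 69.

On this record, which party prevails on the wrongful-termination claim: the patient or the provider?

provider

— Issue I —
Stage I.1 (patient, a preponderance, weight is at least 49): (a) net 56−3=53 ≥ 49 — meets.
  The patient carries Stage I.1; the provider now bears the burden.
Stage I.2 (provider, a preponderance, weight is at least 49): (b) net 53−8=45 < 49 — fails.
  Not every element is met, so the provider fails to carry Stage I.2.
The analysis ends at Stage I.2; the patient prevails on this issue.
— Issue II —
Stage II.1 (patient, a substantially-more-likely showing, weight is at least 74): (c) net 94−9=85 ≥ 74 — meets.
  The patient carries Stage II.1; the provider now bears the burden.
Stage II.2 (provider, a preponderance, weight is at least 53): (d) net 91−39=52 < 53 — fails; (e) net 85−24=61 ≥ 53 — meets.
  The provider does not carry Stage II.2.
So the patient prevails on this issue.
— Issue III —
Stage III.1 — burden on patient; standard: the preponderance of the evidence (weight is at least 55).
    (h): 57 ≥ 55 [met]
    (i): 75 − 20 = 55 ≥ 55 [met]
  Stage III.1 carried; the burden remains with the patient.
Stage III.2 — burden on patient; standard: a scintilla of evidence (weight is at least 10).
    (j): 96 − 69 = 27 ≥ 10 [met]
  Stage III.2 is satisfied; the onus moves to the provider.
Stage III.3 — burden on provider; standard: a clear and cogent showing (weight is at least 74).
    (k): 74 ≥ 74 [met]
    (l): 94 − 14 = 80 ≥ 74 [met]
  All elements met at the final stage.
All stages carried — the provider prevails on this issue.
Per-issue: Issue I → patient; Issue II → patient; Issue III → provider. The patient must prevail on every issue; overall, the provider prevails.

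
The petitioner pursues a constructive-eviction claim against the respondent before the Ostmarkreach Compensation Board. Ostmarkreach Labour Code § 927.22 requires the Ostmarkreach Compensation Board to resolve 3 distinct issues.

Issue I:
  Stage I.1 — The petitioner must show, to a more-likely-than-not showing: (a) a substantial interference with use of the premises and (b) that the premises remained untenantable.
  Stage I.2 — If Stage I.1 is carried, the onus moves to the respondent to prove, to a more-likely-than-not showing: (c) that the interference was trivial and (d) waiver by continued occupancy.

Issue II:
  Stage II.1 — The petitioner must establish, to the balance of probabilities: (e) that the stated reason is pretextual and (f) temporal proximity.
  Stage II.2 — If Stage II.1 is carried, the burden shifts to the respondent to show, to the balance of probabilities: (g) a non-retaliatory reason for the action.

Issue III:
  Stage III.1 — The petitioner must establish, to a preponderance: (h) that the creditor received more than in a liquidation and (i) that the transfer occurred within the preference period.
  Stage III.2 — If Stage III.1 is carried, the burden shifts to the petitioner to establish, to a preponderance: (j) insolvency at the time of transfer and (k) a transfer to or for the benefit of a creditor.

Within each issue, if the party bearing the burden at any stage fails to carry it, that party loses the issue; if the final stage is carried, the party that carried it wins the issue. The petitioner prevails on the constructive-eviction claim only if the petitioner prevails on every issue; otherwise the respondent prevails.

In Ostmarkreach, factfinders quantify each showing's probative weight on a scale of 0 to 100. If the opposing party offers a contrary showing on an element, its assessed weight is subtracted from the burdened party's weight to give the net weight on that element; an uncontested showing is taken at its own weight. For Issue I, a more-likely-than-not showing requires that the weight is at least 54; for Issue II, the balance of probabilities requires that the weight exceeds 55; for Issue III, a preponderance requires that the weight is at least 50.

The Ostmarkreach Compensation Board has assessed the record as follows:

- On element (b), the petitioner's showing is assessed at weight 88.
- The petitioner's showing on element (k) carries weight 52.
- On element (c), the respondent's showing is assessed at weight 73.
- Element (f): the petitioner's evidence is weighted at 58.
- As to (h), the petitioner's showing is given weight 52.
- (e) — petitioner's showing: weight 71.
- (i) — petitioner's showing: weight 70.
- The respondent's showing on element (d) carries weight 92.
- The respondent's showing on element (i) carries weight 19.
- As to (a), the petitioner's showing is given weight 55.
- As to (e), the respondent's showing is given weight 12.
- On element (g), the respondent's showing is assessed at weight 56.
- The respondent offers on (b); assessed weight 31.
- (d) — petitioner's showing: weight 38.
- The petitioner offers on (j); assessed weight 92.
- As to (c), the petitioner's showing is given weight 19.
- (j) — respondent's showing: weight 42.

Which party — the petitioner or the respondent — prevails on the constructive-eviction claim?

respondent

— Issue I —
Stage I.1 (petitioner, a more-likely-than-not showing, weight is at least 54): (a) 55 ≥ 54 — meets; (b) net 88−31=57 ≥ 54 — meets.
  The petitioner carries Stage I.1; the respondent now bears the burden.
Stage I.2 (respondent, a more-likely-than-not showing, weight is at least 54): (c) net 73−19=54 ≥ 54 — meets; (d) net 92−38=54 ≥ 54 — meets.
  The respondent carries the last stage.
With every stage satisfied, the respondent prevails on this issue.
— Issue II —
At Stage II.1 the petitioner must meet the balance of probabilities (weight exceeds 55): on (e) the weight is 71 less the opposing 12 gives net 59, > 55, so (e) meets the standard; on (f) the weight is 58, which does exceed 55, so (f) meets the standard.
  All elements met. The burden passes to the respondent.
At Stage II.2 the respondent must meet the balance of probabilities (weight exceeds 55): on (g) the weight is 56, > 55, so (g) meets the standard.
  Stage II.2 carried; the final stage is satisfied.
Every stage carried; the respondent prevails on this issue.
— Issue III —
At Stage III.1 the petitioner must meet a preponderance (weight is at least 50): on (h) the weight is 52, ≥ 50, so (h) meets the standard; on (i) the weight is 70 less the opposing 19 gives net 51, ≥ 50, so (i) meets the standard.
  Stage III.1 is satisfied; the petitioner continues to bear the burden.
At Stage III.2 the petitioner must meet a preponderance (weight is at least 50): on (j) the weight is 92 less the opposing 42 gives net 50, ≥ 50, so (j) meets the standard; on (k) the weight is 52, ≥ 50, so (k) meets the standard.
  All elements met at the final stage.
With every stage satisfied, the petitioner prevails on this issue.
Per-issue: Issue I → respondent; Issue II → respondent; Issue III → petitioner. The petitioner must prevail on every issue; overall, the respondent prevails.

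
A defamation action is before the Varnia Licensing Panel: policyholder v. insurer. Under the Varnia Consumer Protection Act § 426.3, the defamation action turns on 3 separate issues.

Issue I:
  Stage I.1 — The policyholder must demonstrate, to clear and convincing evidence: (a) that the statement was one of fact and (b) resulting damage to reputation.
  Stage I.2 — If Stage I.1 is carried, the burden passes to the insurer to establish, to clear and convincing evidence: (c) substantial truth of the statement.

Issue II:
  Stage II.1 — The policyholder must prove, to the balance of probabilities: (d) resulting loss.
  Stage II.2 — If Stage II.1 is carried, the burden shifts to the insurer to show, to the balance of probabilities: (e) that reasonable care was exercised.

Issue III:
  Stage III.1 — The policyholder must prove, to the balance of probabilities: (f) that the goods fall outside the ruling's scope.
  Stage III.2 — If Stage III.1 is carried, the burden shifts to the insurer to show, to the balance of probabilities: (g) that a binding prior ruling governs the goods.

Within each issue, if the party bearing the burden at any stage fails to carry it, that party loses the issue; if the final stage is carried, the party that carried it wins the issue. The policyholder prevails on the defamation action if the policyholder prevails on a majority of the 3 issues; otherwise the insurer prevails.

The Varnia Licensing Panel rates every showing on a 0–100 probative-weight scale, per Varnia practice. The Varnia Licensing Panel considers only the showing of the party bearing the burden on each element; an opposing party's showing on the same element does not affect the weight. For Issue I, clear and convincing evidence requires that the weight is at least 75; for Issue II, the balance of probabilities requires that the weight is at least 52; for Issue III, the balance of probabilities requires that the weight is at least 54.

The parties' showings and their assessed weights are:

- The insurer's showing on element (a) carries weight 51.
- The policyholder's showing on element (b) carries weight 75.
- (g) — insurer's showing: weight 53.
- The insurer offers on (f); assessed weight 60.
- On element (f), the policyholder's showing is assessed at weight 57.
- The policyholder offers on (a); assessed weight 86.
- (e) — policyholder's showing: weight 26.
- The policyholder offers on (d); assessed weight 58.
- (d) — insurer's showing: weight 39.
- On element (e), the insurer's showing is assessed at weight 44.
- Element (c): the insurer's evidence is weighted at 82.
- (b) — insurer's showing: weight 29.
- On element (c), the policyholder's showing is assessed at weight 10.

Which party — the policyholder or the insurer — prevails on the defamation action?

policyholder

— Issue I —
Stage I.1 — burden on policyholder; standard: clear and convincing evidence (weight is at least 75).
    (a): 86 (insurer's 51 disregarded) ≥ 75 [met]
    (b): 75 (insurer's 29 disregarded) ≥ 75 [met]
  Stage I.1 is satisfied; the onus moves to the insurer.
Stage I.2 — burden on insurer; standard: clear and convincing evidence (weight is at least 75).
    (c): 82 (policyholder's 10 disregarded) ≥ 75 [met]
  All elements met at the final stage.
All stages carried — the insurer prevails on this issue.
— Issue II —
Stage II.1 — burden on policyholder; standard: the balance of probabilities (weight is at least 52).
    (d): 58 (insurer's 39 disregarded) ≥ 52 [met]
  Stage II.1 carried; the burden shifts to the insurer.
Stage II.2 — burden on insurer; standard: the balance of probabilities (weight is at least 52).
    (e): 44 (policyholder's 26 disregarded) < 52 [not met]
  Not every element is met, so the insurer fails to carry Stage II.2.
The analysis ends at Stage II.2; the policyholder prevails on this issue.
— Issue III —
Stage III.1 — burden on policyholder; standard: the balance of probabilities (weight is at least 54).
    (f): 57 (insurer's 60 disregarded) ≥ 54 [met]
  All elements met. The burden passes to the insurer.
Stage III.2 — burden on insurer; standard: the balance of probabilities (weight is at least 54).
    (g): 53 < 54 [not met]
  The insurer does not carry Stage III.2.
So the policyholder prevails on this issue.
Per-issue: Issue I → insurer; Issue II → policyholder; Issue III → policyholder. The policyholder must prevail on a majority of issues; overall, the policyholder prevails.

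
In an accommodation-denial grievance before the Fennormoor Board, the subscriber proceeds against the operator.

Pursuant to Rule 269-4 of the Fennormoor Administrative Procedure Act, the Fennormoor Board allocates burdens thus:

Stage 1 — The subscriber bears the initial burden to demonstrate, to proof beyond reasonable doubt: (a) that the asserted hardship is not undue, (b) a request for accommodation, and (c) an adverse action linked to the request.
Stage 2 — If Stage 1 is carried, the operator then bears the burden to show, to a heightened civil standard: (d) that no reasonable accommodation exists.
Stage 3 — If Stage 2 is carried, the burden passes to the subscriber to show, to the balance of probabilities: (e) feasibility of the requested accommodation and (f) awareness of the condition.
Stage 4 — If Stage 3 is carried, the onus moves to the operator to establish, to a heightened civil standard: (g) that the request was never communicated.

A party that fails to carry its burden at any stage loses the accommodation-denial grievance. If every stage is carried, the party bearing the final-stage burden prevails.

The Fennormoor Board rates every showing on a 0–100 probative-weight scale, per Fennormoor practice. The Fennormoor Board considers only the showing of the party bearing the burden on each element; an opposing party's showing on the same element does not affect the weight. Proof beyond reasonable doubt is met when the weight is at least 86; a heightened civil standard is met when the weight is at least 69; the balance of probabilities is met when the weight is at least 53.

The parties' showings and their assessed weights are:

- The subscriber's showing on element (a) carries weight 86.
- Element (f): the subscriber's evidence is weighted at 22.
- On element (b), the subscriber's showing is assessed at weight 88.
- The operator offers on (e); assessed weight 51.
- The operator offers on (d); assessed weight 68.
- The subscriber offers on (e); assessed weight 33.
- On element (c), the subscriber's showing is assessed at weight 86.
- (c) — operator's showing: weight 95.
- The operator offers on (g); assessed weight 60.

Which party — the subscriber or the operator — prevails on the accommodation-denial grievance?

subscriber

Stage 1 — burden on subscriber; standard: proof beyond reasonable doubt (weight is at least 86).
    (a): 86 ≥ 86 [met]
    (b): 88 ≥ 86 [met]
    (c): 86 (operator's 95 disregarded) ≥ 86 [met]
  All elements met. The burden passes to the operator.
Stage 2 — burden on operator; standard: a heightened civil standard (weight is at least 69).
    (d): 68 < 69 [not met]
  Stage 2 not carried; the operator fails its burden.
So the subscriber prevails.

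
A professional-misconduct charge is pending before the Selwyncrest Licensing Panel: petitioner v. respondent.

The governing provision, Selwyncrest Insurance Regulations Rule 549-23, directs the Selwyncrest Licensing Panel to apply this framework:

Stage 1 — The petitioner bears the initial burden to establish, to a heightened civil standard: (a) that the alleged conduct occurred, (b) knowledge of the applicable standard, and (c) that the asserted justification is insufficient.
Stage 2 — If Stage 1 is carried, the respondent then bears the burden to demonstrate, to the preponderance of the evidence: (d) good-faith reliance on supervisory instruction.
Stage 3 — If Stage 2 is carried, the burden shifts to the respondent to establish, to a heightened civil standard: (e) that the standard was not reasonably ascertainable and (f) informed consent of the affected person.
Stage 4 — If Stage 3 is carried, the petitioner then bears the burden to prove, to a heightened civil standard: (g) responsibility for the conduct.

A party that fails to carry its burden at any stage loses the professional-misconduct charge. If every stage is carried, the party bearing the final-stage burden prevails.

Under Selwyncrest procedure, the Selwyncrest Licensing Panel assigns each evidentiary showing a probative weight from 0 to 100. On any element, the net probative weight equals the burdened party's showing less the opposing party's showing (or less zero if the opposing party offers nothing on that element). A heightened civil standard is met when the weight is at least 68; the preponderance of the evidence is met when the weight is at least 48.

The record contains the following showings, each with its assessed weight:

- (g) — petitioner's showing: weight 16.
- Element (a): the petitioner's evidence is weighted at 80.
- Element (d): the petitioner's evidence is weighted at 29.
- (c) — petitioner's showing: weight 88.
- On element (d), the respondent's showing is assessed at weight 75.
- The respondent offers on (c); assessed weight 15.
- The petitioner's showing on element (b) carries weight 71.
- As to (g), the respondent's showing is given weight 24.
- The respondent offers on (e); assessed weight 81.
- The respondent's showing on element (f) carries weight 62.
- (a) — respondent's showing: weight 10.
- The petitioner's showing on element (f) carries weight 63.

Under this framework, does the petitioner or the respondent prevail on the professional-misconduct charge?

At Stage 1 the petitioner must meet a heightened civil standard (weight is at least 68): on (a) the weight is 80 less the opposing 10 gives net 70, which does reach 68, so (a) meets the standard; on (b) the weight is 71, ≥ 68, so (b) meets the standard; on (c) the weight is 88 less the opposing 15 gives net 73, which does reach 68, so (c) meets the standard.
  The petitioner carries Stage 1; the respondent now bears the burden.
At Stage 2 the respondent must meet the preponderance of the evidence (weight is at least 48): on (d) the weight is 75 less the opposing 29 gives net 46, which does not reach 48, so (d) does not meet the standard.
  Not every element is met, so the respondent fails to carry Stage 2.
So the petitioner prevails.

petitioner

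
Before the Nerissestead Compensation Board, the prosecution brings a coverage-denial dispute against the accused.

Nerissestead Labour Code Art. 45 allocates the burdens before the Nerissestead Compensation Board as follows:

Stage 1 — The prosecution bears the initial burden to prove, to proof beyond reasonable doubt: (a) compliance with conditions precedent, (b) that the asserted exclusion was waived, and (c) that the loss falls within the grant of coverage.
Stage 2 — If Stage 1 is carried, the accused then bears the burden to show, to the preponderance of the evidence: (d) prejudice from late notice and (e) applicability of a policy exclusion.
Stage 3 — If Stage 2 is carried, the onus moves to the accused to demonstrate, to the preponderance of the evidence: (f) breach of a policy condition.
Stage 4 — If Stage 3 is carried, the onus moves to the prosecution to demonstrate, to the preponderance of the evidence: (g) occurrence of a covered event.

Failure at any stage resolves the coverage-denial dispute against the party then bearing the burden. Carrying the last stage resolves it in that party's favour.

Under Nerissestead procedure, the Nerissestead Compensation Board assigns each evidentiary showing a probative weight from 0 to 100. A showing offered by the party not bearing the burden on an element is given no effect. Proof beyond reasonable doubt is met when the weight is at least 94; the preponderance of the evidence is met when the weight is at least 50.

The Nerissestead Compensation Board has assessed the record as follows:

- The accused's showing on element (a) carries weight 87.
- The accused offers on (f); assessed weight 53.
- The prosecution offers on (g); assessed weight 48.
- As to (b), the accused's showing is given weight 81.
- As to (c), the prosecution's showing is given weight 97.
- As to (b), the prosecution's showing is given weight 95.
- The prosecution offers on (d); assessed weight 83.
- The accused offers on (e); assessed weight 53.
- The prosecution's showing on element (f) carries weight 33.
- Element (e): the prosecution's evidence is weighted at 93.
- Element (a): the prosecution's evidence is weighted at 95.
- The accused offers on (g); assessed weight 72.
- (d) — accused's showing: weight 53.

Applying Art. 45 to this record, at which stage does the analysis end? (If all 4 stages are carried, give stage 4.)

At Stage 1 the prosecution must meet proof beyond reasonable doubt (weight is at least 94): on (a) the weight is 95 (the accused's 87 is given no effect), ≥ 94, so (a) meets the standard; on (b) the weight is 95 (the accused's 81 is given no effect), which does reach 94, so (b) meets the standard; on (c) the weight is 97, ≥ 94, so (c) meets the standard.
  Stage 1 carried; the burden shifts to the accused.
At Stage 2 the accused must meet the preponderance of the evidence (weight is at least 50): on (d) the weight is 53 (the prosecution's 83 is given no effect), which does reach 50, so (d) meets the standard; on (e) the weight is 53 (the prosecution's 93 is given no effect), which does reach 50, so (e) meets the standard.
  All elements met. The accused retains the burden for Stage 3.
At Stage 3 the accused must meet the preponderance of the evidence (weight is at least 50): on (f) the weight is 53 (the prosecution's 33 is given no effect), which does reach 50, so (f) meets the standard.
  Stage 3 is satisfied; the onus moves to the prosecution.
At Stage 4 the prosecution must meet the preponderance of the evidence (weight is at least 50): on (g) the weight is 48 (the accused's 72 is given no effect), < 50, so (g) does not meet the standard.
  The prosecution does not carry Stage 4.
The analysis ends at Stage 4; the accused prevails.

stage 4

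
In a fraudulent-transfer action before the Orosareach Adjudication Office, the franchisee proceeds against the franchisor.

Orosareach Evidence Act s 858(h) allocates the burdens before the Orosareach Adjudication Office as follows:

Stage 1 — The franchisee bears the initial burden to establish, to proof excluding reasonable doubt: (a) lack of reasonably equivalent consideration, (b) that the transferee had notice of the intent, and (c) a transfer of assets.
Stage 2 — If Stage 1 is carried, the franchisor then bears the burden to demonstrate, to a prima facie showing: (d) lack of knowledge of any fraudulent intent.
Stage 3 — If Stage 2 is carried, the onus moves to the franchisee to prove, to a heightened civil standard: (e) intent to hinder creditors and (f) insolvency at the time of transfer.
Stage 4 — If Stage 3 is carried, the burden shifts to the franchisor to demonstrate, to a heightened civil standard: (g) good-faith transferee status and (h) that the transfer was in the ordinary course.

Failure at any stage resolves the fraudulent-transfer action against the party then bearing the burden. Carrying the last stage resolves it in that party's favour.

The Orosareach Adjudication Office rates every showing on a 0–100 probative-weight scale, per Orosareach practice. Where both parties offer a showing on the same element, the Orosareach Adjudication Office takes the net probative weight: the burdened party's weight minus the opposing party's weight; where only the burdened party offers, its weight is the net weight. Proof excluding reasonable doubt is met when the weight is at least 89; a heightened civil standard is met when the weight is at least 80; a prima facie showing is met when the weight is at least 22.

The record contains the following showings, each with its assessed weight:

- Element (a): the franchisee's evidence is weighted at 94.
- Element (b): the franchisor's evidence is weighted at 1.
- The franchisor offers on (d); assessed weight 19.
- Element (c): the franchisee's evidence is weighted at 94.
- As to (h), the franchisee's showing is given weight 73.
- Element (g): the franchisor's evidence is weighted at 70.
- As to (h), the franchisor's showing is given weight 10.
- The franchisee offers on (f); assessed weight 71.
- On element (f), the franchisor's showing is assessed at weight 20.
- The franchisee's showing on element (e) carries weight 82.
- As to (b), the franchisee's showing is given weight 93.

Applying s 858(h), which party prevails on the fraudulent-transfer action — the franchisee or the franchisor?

franchisee

At Stage 1 the franchisee must meet proof excluding reasonable doubt (weight is at least 89): on (a) the weight is 94, ≥ 89, so (a) meets the standard; on (b) the weight is 93 less the opposing 1 gives net 92, which does reach 89, so (b) meets the standard; on (c) the weight is 94, which does reach 89, so (c) meets the standard.
  The franchisee carries Stage 1; the franchisor now bears the burden.
At Stage 2 the franchisor must meet a prima facie showing (weight is at least 22): on (d) the weight is 19, < 22, so (d) does not meet the standard.
  Stage 2 not carried; the franchisor fails its burden.
So the franchisee prevails.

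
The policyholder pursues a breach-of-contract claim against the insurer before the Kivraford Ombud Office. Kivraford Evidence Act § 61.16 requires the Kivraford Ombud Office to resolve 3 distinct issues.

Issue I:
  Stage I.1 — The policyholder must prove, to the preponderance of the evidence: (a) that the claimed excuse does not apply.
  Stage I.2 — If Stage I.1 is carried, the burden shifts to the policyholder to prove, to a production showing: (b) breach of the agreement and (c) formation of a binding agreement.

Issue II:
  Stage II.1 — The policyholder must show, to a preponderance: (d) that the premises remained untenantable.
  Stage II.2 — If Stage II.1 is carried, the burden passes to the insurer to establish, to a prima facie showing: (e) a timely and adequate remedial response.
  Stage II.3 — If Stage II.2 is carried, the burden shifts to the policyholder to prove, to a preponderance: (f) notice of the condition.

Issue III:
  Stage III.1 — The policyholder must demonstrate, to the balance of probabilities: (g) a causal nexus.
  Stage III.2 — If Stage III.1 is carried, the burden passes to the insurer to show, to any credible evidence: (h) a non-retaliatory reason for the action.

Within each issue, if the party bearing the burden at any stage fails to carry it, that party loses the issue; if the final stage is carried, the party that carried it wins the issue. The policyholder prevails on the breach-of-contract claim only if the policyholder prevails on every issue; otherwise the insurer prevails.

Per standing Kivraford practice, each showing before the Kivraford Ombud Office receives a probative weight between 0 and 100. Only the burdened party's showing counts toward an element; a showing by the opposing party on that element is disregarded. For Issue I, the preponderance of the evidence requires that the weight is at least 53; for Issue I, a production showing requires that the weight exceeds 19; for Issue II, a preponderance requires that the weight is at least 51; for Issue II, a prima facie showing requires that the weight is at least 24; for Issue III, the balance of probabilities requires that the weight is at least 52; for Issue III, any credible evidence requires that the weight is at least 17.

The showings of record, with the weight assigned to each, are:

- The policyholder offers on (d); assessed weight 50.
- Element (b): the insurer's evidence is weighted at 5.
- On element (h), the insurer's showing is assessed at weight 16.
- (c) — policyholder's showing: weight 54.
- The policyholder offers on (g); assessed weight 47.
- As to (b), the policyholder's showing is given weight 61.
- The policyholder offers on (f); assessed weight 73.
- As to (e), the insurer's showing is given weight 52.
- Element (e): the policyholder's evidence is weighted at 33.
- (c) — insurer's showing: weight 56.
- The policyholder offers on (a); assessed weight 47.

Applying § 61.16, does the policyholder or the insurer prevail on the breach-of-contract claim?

— Issue I —
At Stage I.1 the policyholder must meet the preponderance of the evidence (weight is at least 53): on (a) the weight is 47, which does not reach 53, so (a) does not meet the standard.
  Not every element is met, so the policyholder fails to carry Stage I.1.
The analysis ends at Stage I.1; the insurer prevails on this issue.
— Issue II —
Stage II.1 (policyholder, a preponderance, weight is at least 51): (d) 50 < 51 — fails.
  Stage II.1 not carried; the policyholder fails its burden.
So the insurer prevails on this issue.
— Issue III —
Stage III.1 — burden on policyholder; standard: the balance of probabilities (weight is at least 52).
    (g): 47 < 52 [not met]
  Stage III.1 not carried; the policyholder fails its burden.
So the insurer prevails on this issue.
Per-issue: Issue I → insurer; Issue II → insurer; Issue III → insurer. The policyholder must prevail on every issue; overall, the insurer prevails.

insurer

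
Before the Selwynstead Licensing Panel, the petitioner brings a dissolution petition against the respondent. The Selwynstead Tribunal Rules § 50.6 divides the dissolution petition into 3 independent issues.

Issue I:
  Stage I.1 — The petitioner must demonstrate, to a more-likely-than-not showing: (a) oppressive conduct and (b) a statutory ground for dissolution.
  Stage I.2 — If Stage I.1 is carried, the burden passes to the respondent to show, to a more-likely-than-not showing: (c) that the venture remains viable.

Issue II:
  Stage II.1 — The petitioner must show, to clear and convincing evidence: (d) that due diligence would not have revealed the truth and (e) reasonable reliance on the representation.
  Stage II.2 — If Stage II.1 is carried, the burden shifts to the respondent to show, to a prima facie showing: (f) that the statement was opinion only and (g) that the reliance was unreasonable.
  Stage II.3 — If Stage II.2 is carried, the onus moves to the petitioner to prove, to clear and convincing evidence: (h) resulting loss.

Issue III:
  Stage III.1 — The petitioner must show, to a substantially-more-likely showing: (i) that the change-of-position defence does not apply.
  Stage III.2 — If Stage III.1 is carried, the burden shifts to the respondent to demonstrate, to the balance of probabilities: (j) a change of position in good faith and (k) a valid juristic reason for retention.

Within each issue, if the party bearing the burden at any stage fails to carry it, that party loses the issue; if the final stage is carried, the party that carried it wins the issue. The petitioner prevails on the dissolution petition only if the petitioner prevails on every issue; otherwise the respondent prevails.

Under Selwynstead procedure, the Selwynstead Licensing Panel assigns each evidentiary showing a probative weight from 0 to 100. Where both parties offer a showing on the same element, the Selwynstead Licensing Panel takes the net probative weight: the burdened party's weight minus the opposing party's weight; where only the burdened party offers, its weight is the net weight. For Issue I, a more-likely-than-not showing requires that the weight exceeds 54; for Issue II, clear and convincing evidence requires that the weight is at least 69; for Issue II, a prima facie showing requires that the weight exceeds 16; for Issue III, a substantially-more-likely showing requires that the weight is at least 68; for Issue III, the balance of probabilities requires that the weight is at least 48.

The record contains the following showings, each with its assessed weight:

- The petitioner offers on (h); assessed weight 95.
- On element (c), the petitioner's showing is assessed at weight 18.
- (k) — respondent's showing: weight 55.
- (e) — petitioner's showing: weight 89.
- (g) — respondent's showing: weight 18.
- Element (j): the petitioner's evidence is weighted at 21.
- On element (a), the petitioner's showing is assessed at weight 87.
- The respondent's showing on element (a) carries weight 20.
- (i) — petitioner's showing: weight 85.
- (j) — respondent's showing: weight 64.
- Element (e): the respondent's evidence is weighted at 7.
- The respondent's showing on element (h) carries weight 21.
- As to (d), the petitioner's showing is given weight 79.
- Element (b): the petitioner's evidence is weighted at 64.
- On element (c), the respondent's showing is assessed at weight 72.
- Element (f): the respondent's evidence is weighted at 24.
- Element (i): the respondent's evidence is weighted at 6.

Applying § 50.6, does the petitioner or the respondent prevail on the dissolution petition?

— Issue I —
At Stage I.1 the petitioner must meet a more-likely-than-not showing (weight exceeds 54): on (a) the weight is 87 less the opposing 20 gives net 67, which does exceed 54, so (a) meets the standard; on (b) the weight is 64, which does exceed 54, so (b) meets the standard.
  Stage I.1 is satisfied; the onus moves to the respondent.
At Stage I.2 the respondent must meet a more-likely-than-not showing (weight exceeds 54): on (c) the weight is 72 less the opposing 18 gives net 54, which does not exceed 54, so (c) does not meet the standard.
  The respondent does not carry Stage I.2.
The petitioner prevails on this issue.
— Issue II —
Stage II.1 — burden on petitioner; standard: clear and convincing evidence (weight is at least 69).
    (d): 79 ≥ 69 [met]
    (e): 89 − 7 = 82 ≥ 69 [met]
  All elements met. The burden passes to the respondent.
Stage II.2 — burden on respondent; standard: a prima facie showing (weight exceeds 16).
    (f): 24 > 16 [met]
    (g): 18 > 16 [met]
  The respondent carries Stage II.2; the petitioner now bears the burden.
Stage II.3 — burden on petitioner; standard: clear and convincing evidence (weight is at least 69).
    (h): 95 − 21 = 74 ≥ 69 [met]
  All elements met at the final stage.
All stages carried — the petitioner prevails on this issue.
— Issue III —
At Stage III.1 the petitioner must meet a substantially-more-likely showing (weight is at least 68): on (i) the weight is 85 less the opposing 6 gives net 79, ≥ 68, so (i) meets the standard.
  Stage III.1 carried; the burden shifts to the respondent.
At Stage III.2 the respondent must meet the balance of probabilities (weight is at least 48): on (j) the weight is 64 less the opposing 21 gives net 43, < 48, so (j) does not meet the standard; on (k) the weight is 55, which does reach 48, so (k) meets the standard.
  Stage III.2 not carried; the respondent fails its burden.
So the petitioner prevails on this issue.
Per-issue: Issue I → petitioner; Issue II → petitioner; Issue III → petitioner. The petitioner must prevail on every issue; overall, the petitioner prevails.

petitioner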